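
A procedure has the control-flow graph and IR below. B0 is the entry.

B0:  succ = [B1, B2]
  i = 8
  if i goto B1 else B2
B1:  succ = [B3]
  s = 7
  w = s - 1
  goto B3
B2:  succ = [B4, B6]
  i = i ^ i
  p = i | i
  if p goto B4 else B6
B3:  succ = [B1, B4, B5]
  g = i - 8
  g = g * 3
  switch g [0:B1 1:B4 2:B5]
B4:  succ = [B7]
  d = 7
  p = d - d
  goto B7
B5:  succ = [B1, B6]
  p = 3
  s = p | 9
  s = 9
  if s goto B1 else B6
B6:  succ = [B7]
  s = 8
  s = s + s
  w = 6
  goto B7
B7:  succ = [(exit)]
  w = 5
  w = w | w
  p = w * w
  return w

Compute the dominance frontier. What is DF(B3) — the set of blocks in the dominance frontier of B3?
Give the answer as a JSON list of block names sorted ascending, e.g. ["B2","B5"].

idom tree: B1←B0 B2←B0 B3←B1 B4←B0 B5←B3 B6←B0 B7←B0
Dom∩ at merges:
  B1: preds {B0,B3,B5}: {B0} ∩ {B0,B1,B3} ∩ {B0,B1,B3,B5} = {B0}; idom=B0
  B4: preds {B2,B3}: {B0,B2} ∩ {B0,B1,B3} = {B0}; idom=B0
  B6: preds {B2,B5}: {B0,B2} ∩ {B0,B1,B3,B5} = {B0}; idom=B0
  B7: preds {B4,B6}: {B0,B4} ∩ {B0,B6} = {B0}; idom=B0

Frontier:
  B1←B0: walk · to B0
  B1←B3: walk B3→B1 to B0
  B1←B5: walk B5→B3→B1 to B0
  B4←B2: walk B2 to B0
  B4←B3: walk B3→B1 to B0
  B6←B2: walk B2 to B0
  B6←B5: walk B5→B3→B1 to B0
  B7←B4: walk B4 to B0
  B7←B6: walk B6 to B0
  DF(B0)=∅
  DF(B1)={B1,B4,B6}
  DF(B2)={B4,B6}
  DF(B3)={B1,B4,B6}
  DF(B4)={B7}
  DF(B5)={B1,B6}
  DF(B6)={B7}
  DF(B7)=∅

DF(B3) = ["B1", "B4", "B6"]

Answer: ["B1", "B4", "B6"]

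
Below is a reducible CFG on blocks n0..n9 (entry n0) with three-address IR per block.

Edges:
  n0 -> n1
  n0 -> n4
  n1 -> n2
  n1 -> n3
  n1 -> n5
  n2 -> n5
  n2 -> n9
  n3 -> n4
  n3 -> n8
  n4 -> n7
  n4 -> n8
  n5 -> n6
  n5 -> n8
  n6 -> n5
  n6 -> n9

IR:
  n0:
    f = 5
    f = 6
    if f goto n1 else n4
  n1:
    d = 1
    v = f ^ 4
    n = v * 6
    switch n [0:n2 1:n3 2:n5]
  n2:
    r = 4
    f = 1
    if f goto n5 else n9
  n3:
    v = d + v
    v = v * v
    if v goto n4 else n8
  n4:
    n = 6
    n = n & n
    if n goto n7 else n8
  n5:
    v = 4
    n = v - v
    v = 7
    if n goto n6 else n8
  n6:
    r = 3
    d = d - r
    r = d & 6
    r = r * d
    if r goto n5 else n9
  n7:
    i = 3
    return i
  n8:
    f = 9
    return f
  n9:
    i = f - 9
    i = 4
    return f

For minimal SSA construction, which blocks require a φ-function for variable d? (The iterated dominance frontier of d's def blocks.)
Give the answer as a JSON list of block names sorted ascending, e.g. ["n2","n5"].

Answer: ["n4", "n5", "n8", "n9"]

Analysis:
idom tree: n1←n0 n2←n1 n3←n1 n4←n0 n5←n1 n6←n5 n7←n4 n8←n0 n9←n1
Dom∩ at merges:
  n4: preds {n0,n3}: {n0} ∩ {n0,n1,n3} = {n0}; idom=n0
  n5: preds {n1,n2,n6}: {n0,n1} ∩ {n0,n1,n2} ∩ {n0,n1,n5,n6} = {n0,n1}; idom=n1
  n8: preds {n3,n4,n5}: {n0,n1,n3} ∩ {n0,n4} ∩ {n0,n1,n5} = {n0}; idom=n0
  n9: preds {n2,n6}: {n0,n1,n2} ∩ {n0,n1,n5,n6} = {n0,n1}; idom=n1

DF walk-up:
  join n4 pred n0: · stop@n0
  join n4 pred n3: n3→n1 stop@n0
  join n5 pred n1: · stop@n1
  join n5 pred n2: n2 stop@n1
  join n5 pred n6: n6→n5 stop@n1
  join n8 pred n3: n3→n1 stop@n0
  join n8 pred n4: n4 stop@n0
  join n8 pred n5: n5→n1 stop@n0
  join n9 pred n2: n2 stop@n1
  join n9 pred n6: n6→n5 stop@n1
  DF(n0)=∅
  DF(n1)={n4,n8}
  DF(n2)={n5,n9}
  DF(n3)={n4,n8}
  DF(n4)={n8}
  DF(n5)={n5,n8,n9}
  DF(n6)={n5,n9}
  DF(n7)=∅
  DF(n8)=∅
  DF(n9)=∅

φ for d: defs {n1,n6}
  DF⁺ = {n4,n5,n8,n9}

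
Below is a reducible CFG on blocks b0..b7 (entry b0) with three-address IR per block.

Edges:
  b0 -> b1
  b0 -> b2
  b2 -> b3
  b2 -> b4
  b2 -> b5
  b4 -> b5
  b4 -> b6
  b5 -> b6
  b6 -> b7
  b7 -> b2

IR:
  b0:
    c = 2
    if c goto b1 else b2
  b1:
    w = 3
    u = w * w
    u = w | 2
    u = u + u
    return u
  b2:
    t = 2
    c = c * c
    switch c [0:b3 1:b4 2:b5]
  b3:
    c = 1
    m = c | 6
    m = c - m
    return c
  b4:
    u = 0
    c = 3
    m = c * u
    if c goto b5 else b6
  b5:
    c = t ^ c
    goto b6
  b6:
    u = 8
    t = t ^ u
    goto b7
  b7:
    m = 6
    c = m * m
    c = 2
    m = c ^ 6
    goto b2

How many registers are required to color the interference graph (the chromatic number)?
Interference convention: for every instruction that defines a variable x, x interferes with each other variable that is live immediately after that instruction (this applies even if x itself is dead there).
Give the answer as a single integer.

Answer: 3

Analysis:
Per-block:
  b0 def {c} use ∅
  b1 def {u,w} use ∅
  b2 def {c,t} use {c}
  b3 def {c,m} use ∅
  b4 def {c,m,u} use ∅
  b5 def {c} use {c,t}
  b6 def {t,u} use {t}
  b7 def {c,m} use ∅

Liveness:
  b0: in=∅ out={c}
  b1: in=∅ out=∅
  b2: in={c} out={c,t}
  b3: in=∅ out=∅
  b4: in={t} out={c,t}
  b5: in={c,t} out={t}
  b6: in={t} out=∅
  b7: in=∅ out={c}

Interference:
  c↔{m,t,u}
  m↔{c,t}
  t↔{c,m,u}
  u↔{c,t,w}
  w↔{u}

Chromatic number:
  clique {c,m,t} ⇒ need ≥ 3
  assign c→R0 m→R2 t→R1 u→R2 w→R0 — no edge inside a register ⇒ χ ≤ 3
  χ = 3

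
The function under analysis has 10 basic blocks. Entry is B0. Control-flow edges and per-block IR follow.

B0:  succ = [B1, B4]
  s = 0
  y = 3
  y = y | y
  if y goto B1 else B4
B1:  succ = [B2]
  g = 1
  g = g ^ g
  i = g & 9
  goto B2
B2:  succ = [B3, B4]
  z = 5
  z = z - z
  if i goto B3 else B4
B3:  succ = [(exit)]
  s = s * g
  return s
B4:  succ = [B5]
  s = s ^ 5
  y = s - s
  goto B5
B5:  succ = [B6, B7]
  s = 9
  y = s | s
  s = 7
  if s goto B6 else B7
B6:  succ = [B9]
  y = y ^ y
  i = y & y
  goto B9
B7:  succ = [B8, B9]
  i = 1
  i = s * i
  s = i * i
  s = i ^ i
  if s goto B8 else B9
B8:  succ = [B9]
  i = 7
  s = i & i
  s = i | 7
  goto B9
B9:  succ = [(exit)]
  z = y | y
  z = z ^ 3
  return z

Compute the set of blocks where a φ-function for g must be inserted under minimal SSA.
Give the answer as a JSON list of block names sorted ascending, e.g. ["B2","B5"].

Answer: ["B4"]

Analysis:
idom tree: B1←B0 B2←B1 B3←B2 B4←B0 B5←B4 B6←B5 B7←B5 B8←B7 B9←B5
Dom∩ at merges:
  B4: preds {B0,B2}: {B0} ∩ {B0,B1,B2} = {B0}; idom=B0
  B9: preds {B6,B7,B8}: {B0,B4,B5,B6} ∩ {B0,B4,B5,B7} ∩ {B0,B4,B5,B7,B8} = {B0,B4,B5}; idom=B5

DF derivation:
  join B4 pred B0: · stop@B0
  join B4 pred B2: B2→B1 stop@B0
  join B9 pred B6: B6 stop@B5
  join B9 pred B7: B7 stop@B5
  join B9 pred B8: B8→B7 stop@B5
  B0 → ∅
  B1 → {B4}
  B2 → {B4}
  B3 → ∅
  B4 → ∅
  B5 → ∅
  B6 → {B9}
  B7 → {B9}
  B8 → {B9}
  B9 → ∅

φ for g: defs {B1}
  DF⁺ = {B4}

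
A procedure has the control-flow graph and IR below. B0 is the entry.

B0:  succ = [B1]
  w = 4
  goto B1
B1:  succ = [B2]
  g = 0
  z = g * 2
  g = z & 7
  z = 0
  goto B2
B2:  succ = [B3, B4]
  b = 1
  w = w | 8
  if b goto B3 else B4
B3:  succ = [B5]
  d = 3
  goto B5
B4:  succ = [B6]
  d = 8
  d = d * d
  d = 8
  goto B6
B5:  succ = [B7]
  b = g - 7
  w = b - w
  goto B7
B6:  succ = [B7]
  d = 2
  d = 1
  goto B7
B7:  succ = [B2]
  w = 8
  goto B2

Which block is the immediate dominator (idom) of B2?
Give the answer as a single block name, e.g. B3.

Answer: B1

Working:
idom tree: B1←B0 B2←B1 B3←B2 B4←B2 B5←B3 B6←B4 B7←B2
Join-block Dom:
  B2: preds {B1,B7}: {B0,B1} ∩ {B0,B1,B2,B7} = {B0,B1}; idom=B1
  B7: preds {B5,B6}: {B0,B1,B2,B3,B5} ∩ {B0,B1,B2,B4,B6} = {B0,B1,B2}; idom=B2

idom(B2) = B1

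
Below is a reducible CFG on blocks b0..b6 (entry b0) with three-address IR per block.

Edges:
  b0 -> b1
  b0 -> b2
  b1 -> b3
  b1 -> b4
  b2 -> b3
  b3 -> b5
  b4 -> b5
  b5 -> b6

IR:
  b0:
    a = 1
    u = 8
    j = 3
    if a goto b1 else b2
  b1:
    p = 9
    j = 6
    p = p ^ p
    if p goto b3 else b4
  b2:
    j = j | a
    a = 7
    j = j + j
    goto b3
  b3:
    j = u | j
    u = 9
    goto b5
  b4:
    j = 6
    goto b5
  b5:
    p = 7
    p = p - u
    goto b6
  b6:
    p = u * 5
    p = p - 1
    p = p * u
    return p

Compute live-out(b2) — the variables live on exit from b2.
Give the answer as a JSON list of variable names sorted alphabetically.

Per-block:
  b0 def {a,j,u} use ∅
  b1 def {j,p} use ∅
  b2 def {a,j} use {a,j}
  b3 def {j,u} use {j,u}
  b4 def {j} use ∅
  b5 def {p} use {u}
  b6 def {p} use {u}

Backward fixpoint:
  b0: in=∅ out={a,j,u}
  b1: in={u} out={j,u}
  b2: in={a,j,u} out={j,u}
  b3: in={j,u} out={u}
  b4: in={u} out={u}
  b5: in={u} out={u}
  b6: in={u} out=∅

live-out(b2) = ["j", "u"]

Answer: ["j", "u"]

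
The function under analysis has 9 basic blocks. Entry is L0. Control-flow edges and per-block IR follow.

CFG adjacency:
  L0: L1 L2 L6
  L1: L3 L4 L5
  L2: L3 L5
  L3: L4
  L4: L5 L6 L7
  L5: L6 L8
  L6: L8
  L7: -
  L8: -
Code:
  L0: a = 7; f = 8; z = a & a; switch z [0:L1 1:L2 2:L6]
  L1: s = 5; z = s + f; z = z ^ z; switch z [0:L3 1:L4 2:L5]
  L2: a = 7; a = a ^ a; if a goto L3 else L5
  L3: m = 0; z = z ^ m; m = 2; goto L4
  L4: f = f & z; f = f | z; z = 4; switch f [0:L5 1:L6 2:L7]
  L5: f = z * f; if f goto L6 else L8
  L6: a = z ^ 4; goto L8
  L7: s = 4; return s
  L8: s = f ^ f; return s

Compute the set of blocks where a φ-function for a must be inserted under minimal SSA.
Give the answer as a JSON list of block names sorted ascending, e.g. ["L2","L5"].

idom tree: L1←L0 L2←L0 L3←L0 L4←L0 L5←L0 L6←L0 L7←L4 L8←L0
Dom∩ at merges:
  L3: preds {L1,L2}: {L0,L1} ∩ {L0,L2} = {L0}; idom=L0
  L4: preds {L1,L3}: {L0,L1} ∩ {L0,L3} = {L0}; idom=L0
  L5: preds {L1,L2,L4}: {L0,L1} ∩ {L0,L2} ∩ {L0,L4} = {L0}; idom=L0
  L6: preds {L0,L4,L5}: {L0} ∩ {L0,L4} ∩ {L0,L5} = {L0}; idom=L0
  L8: preds {L5,L6}: {L0,L5} ∩ {L0,L6} = {L0}; idom=L0

DF walk-up:
  join L3 pred L1: L1 stop@L0
  join L3 pred L2: L2 stop@L0
  join L4 pred L1: L1 stop@L0
  join L4 pred L3: L3 stop@L0
  join L5 pred L1: L1 stop@L0
  join L5 pred L2: L2 stop@L0
  join L5 pred L4: L4 stop@L0
  join L6 pred L0: · stop@L0
  join L6 pred L4: L4 stop@L0
  join L6 pred L5: L5 stop@L0
  join L8 pred L5: L5 stop@L0
  join L8 pred L6: L6 stop@L0
  DF(L0)=∅
  DF(L1)={L3,L4,L5}
  DF(L2)={L3,L5}
  DF(L3)={L4}
  DF(L4)={L5,L6}
  DF(L5)={L6,L8}
  DF(L6)={L8}
  DF(L7)=∅
  DF(L8)=∅

φ for a: defs {L0,L2,L6}
  DF⁺ = {L3,L4,L5,L6,L8}

Answer: ["L3", "L4", "L5", "L6", "L8"]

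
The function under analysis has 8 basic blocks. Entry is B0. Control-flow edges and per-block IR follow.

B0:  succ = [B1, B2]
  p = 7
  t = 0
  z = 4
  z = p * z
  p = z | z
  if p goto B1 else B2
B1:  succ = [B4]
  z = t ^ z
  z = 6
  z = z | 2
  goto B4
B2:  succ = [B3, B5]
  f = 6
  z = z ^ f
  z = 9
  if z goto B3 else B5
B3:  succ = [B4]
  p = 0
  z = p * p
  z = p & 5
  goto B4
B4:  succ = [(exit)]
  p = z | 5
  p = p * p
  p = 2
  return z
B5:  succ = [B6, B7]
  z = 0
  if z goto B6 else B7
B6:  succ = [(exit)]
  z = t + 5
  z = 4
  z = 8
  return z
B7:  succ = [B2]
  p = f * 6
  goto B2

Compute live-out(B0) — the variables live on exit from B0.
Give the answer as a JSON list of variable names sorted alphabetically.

Answer: ["t", "z"]

Derivation:
Per-block:
  B0: {p,t,z} / ∅
  B1: {z} / {t,z}
  B2: {f,z} / {z}
  B3: {p,z} / ∅
  B4: {p} / {z}
  B5: {z} / ∅
  B6: {z} / {t}
  B7: {p} / {f}

Live sets:
  live B0: ∅→{t,z}
  live B1: {t,z}→{z}
  live B2: {t,z}→{f,t}
  live B3: ∅→{z}
  live B4: {z}→∅
  live B5: {f,t}→{f,t,z}
  live B6: {t}→∅
  live B7: {f,t,z}→{t,z}

live-out(B0) = ["t", "z"]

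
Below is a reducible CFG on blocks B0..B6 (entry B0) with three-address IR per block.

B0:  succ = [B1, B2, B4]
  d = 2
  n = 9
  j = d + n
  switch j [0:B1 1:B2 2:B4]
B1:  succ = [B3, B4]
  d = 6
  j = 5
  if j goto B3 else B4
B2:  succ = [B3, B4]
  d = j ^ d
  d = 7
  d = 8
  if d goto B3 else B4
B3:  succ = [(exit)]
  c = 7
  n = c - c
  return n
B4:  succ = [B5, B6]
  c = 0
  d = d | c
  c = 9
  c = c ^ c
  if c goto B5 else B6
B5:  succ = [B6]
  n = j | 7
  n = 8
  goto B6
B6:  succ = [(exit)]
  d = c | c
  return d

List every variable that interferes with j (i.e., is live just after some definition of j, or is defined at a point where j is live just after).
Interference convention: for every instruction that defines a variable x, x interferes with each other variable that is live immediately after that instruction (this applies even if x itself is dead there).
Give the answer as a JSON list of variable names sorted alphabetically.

def/use:
  B0: def={d,j,n} ue=∅
  B1: def={d,j} ue=∅
  B2: def={d} ue={d,j}
  B3: def={c,n} ue=∅
  B4: def={c,d} ue={d}
  B5: def={n} ue={j}
  B6: def={d} ue={c}

Backward fixpoint:
  live B0: ∅→{d,j}
  live B1: ∅→{d,j}
  live B2: {d,j}→{d,j}
  live B3: ∅→∅
  live B4: {d,j}→{c,j}
  live B5: {c,j}→{c}
  live B6: {c}→∅

Interfere edges:
  c: {d,j,n}
  d: {c,j,n}
  j: {c,d}
  n: {c,d}

N(j) = ["c", "d"]

Answer: ["c", "d"]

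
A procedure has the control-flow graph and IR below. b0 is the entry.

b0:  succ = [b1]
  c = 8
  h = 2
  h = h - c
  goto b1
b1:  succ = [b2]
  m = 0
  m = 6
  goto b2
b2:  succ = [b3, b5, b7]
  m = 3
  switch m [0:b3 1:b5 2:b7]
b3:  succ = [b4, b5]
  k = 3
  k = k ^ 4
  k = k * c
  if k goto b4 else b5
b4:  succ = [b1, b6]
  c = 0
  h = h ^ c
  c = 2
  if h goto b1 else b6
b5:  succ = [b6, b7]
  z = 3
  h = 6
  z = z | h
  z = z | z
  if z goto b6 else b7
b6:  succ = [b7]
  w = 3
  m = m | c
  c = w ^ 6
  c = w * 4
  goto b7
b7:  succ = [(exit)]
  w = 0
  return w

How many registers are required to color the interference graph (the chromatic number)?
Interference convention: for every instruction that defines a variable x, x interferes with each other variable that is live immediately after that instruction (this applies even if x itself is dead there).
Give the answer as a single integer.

def/use:
  b0 def {c,h} use ∅
  b1 def {m} use ∅
  b2 def {m} use ∅
  b3 def {k} use {c}
  b4 def {c,h} use {h}
  b5 def {h,z} use ∅
  b6 def {c,m,w} use {c,m}
  b7 def {w} use ∅

Backward fixpoint:
  b0 li=∅ lo={c,h}
  b1 li={c,h} lo={c,h}
  b2 li={c,h} lo={c,h,m}
  b3 li={c,h,m} lo={c,h,m}
  b4 li={h,m} lo={c,h,m}
  b5 li={c,m} lo={c,m}
  b6 li={c,m} lo=∅
  b7 li=∅ lo=∅

Interfere edges:
  c: {h,k,m,w,z}
  h: {c,k,m,z}
  k: {c,h,m}
  m: {c,h,k,w,z}
  w: {c,m}
  z: {c,h,m}

Registers:
  lower bound: {c,h,k,m} mutually conflict ⇒ χ ≥ 4
  assign c→c0 h→c2 k→c3 m→c1 w→c2 z→c3 — no edge inside a register ⇒ χ ≤ 4
  χ = 4

Answer: 4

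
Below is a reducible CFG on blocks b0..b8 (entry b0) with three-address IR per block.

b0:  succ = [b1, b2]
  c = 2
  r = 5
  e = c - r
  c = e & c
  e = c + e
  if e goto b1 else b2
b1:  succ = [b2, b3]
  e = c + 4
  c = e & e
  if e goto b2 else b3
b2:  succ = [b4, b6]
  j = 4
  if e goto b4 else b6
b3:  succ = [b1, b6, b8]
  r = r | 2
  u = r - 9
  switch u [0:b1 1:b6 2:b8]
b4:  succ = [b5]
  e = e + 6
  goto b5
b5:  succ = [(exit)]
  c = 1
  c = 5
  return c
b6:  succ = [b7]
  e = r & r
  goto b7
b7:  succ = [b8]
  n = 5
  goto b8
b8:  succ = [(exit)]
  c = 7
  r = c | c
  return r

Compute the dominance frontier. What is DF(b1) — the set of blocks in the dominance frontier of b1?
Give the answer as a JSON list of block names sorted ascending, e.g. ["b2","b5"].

idom tree: b1←b0 b2←b0 b3←b1 b4←b2 b5←b4 b6←b0 b7←b6 b8←b0
Dom at joins:
  b1: preds {b0,b3}: {b0} ∩ {b0,b1,b3} = {b0}; idom=b0
  b2: preds {b0,b1}: {b0} ∩ {b0,b1} = {b0}; idom=b0
  b6: preds {b2,b3}: {b0,b2} ∩ {b0,b1,b3} = {b0}; idom=b0
  b8: preds {b3,b7}: {b0,b1,b3} ∩ {b0,b6,b7} = {b0}; idom=b0

DF derivation:
  b1←b0: walk · to b0
  b1←b3: walk b3→b1 to b0
  b2←b0: walk · to b0
  b2←b1: walk b1 to b0
  b6←b2: walk b2 to b0
  b6←b3: walk b3→b1 to b0
  b8←b3: walk b3→b1 to b0
  b8←b7: walk b7→b6 to b0
  b0 → ∅
  b1 → {b1,b2,b6,b8}
  b2 → {b6}
  b3 → {b1,b6,b8}
  b4 → ∅
  b5 → ∅
  b6 → {b8}
  b7 → {b8}
  b8 → ∅

DF(b1) = ["b1", "b2", "b6", "b8"]

Answer: ["b1", "b2", "b6", "b8"]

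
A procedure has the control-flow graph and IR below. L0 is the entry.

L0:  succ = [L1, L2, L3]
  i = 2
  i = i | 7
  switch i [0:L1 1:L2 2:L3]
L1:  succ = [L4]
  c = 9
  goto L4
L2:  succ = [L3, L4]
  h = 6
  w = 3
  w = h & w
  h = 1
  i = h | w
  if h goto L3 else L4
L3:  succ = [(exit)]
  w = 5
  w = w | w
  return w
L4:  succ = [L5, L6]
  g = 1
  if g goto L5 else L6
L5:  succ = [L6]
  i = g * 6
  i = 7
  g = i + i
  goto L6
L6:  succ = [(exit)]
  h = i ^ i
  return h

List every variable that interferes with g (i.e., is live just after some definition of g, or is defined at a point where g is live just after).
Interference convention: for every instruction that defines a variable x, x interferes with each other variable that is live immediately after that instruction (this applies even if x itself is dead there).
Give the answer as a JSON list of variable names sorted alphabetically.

Answer: ["i"]

Working:
Block summaries:
  L0 def {i} use ∅
  L1 def {c} use ∅
  L2 def {h,i,w} use ∅
  L3 def {w} use ∅
  L4 def {g} use ∅
  L5 def {g,i} use {g}
  L6 def {h} use {i}

Backward fixpoint:
  live L0: ∅→{i}
  live L1: {i}→{i}
  live L2: ∅→{i}
  live L3: ∅→∅
  live L4: {i}→{g,i}
  live L5: {g}→{i}
  live L6: {i}→∅

Conflict graph:
  c: {i}
  g: {i}
  h: {i,w}
  i: {c,g,h}
  w: {h}

N(g) = ["i"]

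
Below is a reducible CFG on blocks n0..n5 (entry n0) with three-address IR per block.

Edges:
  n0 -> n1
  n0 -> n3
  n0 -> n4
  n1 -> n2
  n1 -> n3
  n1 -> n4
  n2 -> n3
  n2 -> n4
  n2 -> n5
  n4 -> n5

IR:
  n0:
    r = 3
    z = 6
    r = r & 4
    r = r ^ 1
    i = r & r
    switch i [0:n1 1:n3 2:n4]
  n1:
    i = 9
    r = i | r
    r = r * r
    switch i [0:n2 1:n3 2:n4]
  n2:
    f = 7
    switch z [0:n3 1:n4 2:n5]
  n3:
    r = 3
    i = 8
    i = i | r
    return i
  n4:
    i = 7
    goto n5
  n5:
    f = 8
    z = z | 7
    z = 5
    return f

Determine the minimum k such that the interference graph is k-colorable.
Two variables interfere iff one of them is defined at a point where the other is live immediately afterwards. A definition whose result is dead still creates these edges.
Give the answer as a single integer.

Answer: 3

Working:
Per-block:
  n0 def {i,r,z} use ∅
  n1 def {i,r} use {r}
  n2 def {f} use {z}
  n3 def {i,r} use ∅
  n4 def {i} use ∅
  n5 def {f,z} use {z}

Backward fixpoint:
  n0 li=∅ lo={r,z}
  n1 li={r,z} lo={z}
  n2 li={z} lo={z}
  n3 li=∅ lo=∅
  n4 li={z} lo={z}
  n5 li={z} lo=∅

Conflict graph:
  f↔{z}
  i↔{r,z}
  r↔{i,z}
  z↔{f,i,r}

Registers:
  clique {i,r,z} ⇒ need ≥ 3
  3-colouring: c0={z}  c1={f,i}  c2={r}
  χ = 3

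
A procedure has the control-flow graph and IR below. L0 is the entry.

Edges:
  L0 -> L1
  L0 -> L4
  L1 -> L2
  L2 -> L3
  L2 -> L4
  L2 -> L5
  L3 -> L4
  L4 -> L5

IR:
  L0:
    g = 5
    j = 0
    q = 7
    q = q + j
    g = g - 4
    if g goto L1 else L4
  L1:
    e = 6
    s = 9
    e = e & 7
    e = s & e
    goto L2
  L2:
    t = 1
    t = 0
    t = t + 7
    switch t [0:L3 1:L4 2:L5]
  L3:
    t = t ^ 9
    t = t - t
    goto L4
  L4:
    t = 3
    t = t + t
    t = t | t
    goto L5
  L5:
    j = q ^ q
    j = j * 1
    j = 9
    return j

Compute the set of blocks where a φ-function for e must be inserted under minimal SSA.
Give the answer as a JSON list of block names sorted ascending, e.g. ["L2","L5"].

Answer: ["L4", "L5"]

Derivation:
idom tree: L1←L0 L2←L1 L3←L2 L4←L0 L5←L0
Dom∩ at merges:
  L4: preds {L0,L2,L3}: {L0} ∩ {L0,L1,L2} ∩ {L0,L1,L2,L3} = {L0}; idom=L0
  L5: preds {L2,L4}: {L0,L1,L2} ∩ {L0,L4} = {L0}; idom=L0

DF walk-up:
  join L4 pred L0: · stop@L0
  join L4 pred L2: L2→L1 stop@L0
  join L4 pred L3: L3→L2→L1 stop@L0
  join L5 pred L2: L2→L1 stop@L0
  join L5 pred L4: L4 stop@L0
  L0: DF=∅
  L1: DF={L4,L5}
  L2: DF={L4,L5}
  L3: DF={L4}
  L4: DF={L5}
  L5: DF=∅

φ for e: defs {L1}
  DF⁺ = {L4,L5}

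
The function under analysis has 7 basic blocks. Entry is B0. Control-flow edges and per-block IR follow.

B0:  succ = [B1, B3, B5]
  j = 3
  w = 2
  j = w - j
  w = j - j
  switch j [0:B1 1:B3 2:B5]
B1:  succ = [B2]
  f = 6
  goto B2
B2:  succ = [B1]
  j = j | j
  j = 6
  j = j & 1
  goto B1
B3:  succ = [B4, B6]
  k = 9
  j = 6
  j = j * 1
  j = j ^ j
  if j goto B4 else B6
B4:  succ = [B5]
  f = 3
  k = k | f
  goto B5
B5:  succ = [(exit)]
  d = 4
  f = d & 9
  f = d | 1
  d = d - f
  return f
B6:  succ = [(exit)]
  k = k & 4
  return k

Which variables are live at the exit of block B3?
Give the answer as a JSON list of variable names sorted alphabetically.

Answer: ["k"]

Derivation:
Block summaries:
  B0: {j,w} / ∅
  B1: {f} / ∅
  B2: {j} / {j}
  B3: {j,k} / ∅
  B4: {f,k} / {k}
  B5: {d,f} / ∅
  B6: {k} / {k}

Backward fixpoint:
  B0 li=∅ lo={j}
  B1 li={j} lo={j}
  B2 li={j} lo={j}
  B3 li=∅ lo={k}
  B4 li={k} lo=∅
  B5 li=∅ lo=∅
  B6 li={k} lo=∅

live-out(B3) = ["k"]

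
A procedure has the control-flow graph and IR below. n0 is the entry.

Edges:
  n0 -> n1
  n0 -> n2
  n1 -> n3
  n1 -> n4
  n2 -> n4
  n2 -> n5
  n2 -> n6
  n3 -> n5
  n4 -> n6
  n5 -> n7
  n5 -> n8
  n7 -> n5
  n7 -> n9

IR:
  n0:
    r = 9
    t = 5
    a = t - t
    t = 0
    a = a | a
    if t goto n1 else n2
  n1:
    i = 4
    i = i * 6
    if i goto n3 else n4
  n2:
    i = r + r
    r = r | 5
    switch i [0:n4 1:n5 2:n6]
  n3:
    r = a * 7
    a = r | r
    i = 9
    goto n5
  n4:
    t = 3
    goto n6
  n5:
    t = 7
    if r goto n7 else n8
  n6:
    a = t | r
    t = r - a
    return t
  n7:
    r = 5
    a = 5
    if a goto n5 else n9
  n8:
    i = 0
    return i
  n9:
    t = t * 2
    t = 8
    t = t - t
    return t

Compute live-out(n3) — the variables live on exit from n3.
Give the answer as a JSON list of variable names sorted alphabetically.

Answer: ["r"]

Analysis:
Block summaries:
  n0: {a,r,t} / ∅
  n1: {i} / ∅
  n2: {i,r} / {r}
  n3: {a,i,r} / {a}
  n4: {t} / ∅
  n5: {t} / {r}
  n6: {a,t} / {r,t}
  n7: {a,r} / ∅
  n8: {i} / ∅
  n9: {t} / {t}

Liveness:
  n0: in=∅ out={a,r,t}
  n1: in={a,r} out={a,r}
  n2: in={r,t} out={r,t}
  n3: in={a} out={r}
  n4: in={r} out={r,t}
  n5: in={r} out={t}
  n6: in={r,t} out=∅
  n7: in={t} out={r,t}
  n8: in=∅ out=∅
  n9: in={t} out=∅

live-out(n3) = ["r"]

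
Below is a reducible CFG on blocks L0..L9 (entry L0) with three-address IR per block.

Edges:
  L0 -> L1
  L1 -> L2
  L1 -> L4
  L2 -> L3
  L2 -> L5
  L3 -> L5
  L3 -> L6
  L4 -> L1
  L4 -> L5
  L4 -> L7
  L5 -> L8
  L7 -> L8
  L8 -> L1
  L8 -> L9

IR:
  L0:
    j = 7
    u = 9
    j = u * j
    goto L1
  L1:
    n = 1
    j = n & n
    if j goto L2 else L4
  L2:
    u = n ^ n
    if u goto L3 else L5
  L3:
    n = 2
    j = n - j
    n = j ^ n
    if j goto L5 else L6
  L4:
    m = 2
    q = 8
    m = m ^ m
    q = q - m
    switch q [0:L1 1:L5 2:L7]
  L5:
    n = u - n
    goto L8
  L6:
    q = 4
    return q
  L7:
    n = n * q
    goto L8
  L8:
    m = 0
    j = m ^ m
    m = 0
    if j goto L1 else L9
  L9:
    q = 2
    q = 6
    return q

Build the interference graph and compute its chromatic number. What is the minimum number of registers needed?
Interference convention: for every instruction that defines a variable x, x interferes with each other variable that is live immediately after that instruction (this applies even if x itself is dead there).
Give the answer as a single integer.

Answer: 4

Analysis:
Block summaries:
  L0: {j,u} / ∅
  L1: {j,n} / ∅
  L2: {u} / {n}
  L3: {j,n} / {j}
  L4: {m,q} / ∅
  L5: {n} / {n,u}
  L6: {q} / ∅
  L7: {n} / {n,q}
  L8: {j,m} / ∅
  L9: {q} / ∅

Backward fixpoint:
  live L0: ∅→{u}
  live L1: {u}→{j,n,u}
  live L2: {j,n}→{j,n,u}
  live L3: {j,u}→{n,u}
  live L4: {n,u}→{n,q,u}
  live L5: {n,u}→{u}
  live L6: ∅→∅
  live L7: {n,q,u}→{u}
  live L8: {u}→{u}
  live L9: ∅→∅

Interfere edges:
  j: {m,n,u}
  m: {j,n,q,u}
  n: {j,m,q,u}
  q: {m,n,u}
  u: {j,m,n,q}

Registers:
  lower bound: {j,m,n,u} mutually conflict ⇒ χ ≥ 4
  4-colouring: r0={m}  r1={n}  r2={u}  r3={j,q}
  χ = 4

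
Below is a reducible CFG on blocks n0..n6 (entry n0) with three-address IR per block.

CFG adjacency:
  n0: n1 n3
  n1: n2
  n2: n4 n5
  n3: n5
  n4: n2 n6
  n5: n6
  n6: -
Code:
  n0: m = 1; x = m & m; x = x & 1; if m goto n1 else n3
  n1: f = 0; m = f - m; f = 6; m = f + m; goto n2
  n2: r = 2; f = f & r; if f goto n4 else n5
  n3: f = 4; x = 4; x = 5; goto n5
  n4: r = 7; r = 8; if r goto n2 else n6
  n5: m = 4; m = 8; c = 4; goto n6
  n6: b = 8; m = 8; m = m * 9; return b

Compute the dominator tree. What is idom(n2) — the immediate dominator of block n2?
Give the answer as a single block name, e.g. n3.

idom tree: n1←n0 n2←n1 n3←n0 n4←n2 n5←n0 n6←n0
Dom∩ at merges:
  n2: preds {n1,n4}: {n0,n1} ∩ {n0,n1,n2,n4} = {n0,n1}; idom=n1
  n5: preds {n2,n3}: {n0,n1,n2} ∩ {n0,n3} = {n0}; idom=n0
  n6: preds {n4,n5}: {n0,n1,n2,n4} ∩ {n0,n5} = {n0}; idom=n0

idom(n2) = n1

Answer: n1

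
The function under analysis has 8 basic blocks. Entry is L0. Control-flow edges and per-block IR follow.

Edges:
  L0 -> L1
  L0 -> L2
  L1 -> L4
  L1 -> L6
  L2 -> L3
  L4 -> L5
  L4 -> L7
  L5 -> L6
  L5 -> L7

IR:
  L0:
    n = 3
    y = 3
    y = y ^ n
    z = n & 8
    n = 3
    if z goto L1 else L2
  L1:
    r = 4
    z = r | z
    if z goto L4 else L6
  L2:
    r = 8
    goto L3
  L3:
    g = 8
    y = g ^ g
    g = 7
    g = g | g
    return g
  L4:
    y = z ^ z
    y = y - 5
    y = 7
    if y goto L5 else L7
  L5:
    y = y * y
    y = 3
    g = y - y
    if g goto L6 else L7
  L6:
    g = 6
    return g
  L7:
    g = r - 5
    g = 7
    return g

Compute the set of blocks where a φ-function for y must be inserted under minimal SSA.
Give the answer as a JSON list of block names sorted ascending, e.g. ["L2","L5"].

idom tree: L1←L0 L2←L0 L3←L2 L4←L1 L5←L4 L6←L1 L7←L4
Dom∩ at merges:
  L6: preds {L1,L5}: {L0,L1} ∩ {L0,L1,L4,L5} = {L0,L1}; idom=L1
  L7: preds {L4,L5}: {L0,L1,L4} ∩ {L0,L1,L4,L5} = {L0,L1,L4}; idom=L4

DF derivation:
  join L6 pred L1: · stop@L1
  join L6 pred L5: L5→L4 stop@L1
  join L7 pred L4: · stop@L4
  join L7 pred L5: L5 stop@L4
  L0 → ∅
  L1 → ∅
  L2 → ∅
  L3 → ∅
  L4 → {L6}
  L5 → {L6,L7}
  L6 → ∅
  L7 → ∅

φ for y: defs {L0,L3,L4,L5}
  DF⁺ = {L6,L7}

Answer: ["L6", "L7"]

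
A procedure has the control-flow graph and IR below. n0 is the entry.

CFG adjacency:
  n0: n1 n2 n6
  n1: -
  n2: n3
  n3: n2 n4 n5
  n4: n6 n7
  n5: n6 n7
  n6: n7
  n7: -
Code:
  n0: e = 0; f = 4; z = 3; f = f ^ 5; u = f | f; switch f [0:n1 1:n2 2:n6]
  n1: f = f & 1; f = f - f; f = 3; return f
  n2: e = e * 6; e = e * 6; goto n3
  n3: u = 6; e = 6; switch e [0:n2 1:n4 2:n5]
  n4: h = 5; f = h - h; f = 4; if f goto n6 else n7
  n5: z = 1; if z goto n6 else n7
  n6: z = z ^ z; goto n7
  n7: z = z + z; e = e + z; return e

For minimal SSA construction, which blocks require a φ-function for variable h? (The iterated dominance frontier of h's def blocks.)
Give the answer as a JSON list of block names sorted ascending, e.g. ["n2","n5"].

idom tree: n1←n0 n2←n0 n3←n2 n4←n3 n5←n3 n6←n0 n7←n0
Dom∩ at merges:
  n2: preds {n0,n3}: {n0} ∩ {n0,n2,n3} = {n0}; idom=n0
  n6: preds {n0,n4,n5}: {n0} ∩ {n0,n2,n3,n4} ∩ {n0,n2,n3,n5} = {n0}; idom=n0
  n7: preds {n4,n5,n6}: {n0,n2,n3,n4} ∩ {n0,n2,n3,n5} ∩ {n0,n6} = {n0}; idom=n0

DF walk-up:
  join n2 pred n0: · stop@n0
  join n2 pred n3: n3→n2 stop@n0
  join n6 pred n0: · stop@n0
  join n6 pred n4: n4→n3→n2 stop@n0
  join n6 pred n5: n5→n3→n2 stop@n0
  join n7 pred n4: n4→n3→n2 stop@n0
  join n7 pred n5: n5→n3→n2 stop@n0
  join n7 pred n6: n6 stop@n0
  n0: DF=∅
  n1: DF=∅
  n2: DF={n2,n6,n7}
  n3: DF={n2,n6,n7}
  n4: DF={n6,n7}
  n5: DF={n6,n7}
  n6: DF={n7}
  n7: DF=∅

φ for h: defs {n4}
  DF⁺ = {n6,n7}

Answer: ["n6", "n7"]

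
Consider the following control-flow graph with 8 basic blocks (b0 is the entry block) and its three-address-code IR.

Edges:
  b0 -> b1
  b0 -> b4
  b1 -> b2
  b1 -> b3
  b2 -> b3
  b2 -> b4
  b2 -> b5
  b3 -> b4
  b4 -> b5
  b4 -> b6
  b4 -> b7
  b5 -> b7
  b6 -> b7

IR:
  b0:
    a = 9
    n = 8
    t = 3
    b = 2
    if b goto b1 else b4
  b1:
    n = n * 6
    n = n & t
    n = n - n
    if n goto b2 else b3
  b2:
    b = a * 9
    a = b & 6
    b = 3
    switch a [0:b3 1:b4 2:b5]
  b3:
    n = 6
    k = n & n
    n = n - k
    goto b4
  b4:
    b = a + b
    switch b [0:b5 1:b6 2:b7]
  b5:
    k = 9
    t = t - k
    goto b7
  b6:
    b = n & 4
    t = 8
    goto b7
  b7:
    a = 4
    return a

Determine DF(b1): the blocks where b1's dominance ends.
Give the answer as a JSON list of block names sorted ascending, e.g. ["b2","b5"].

Answer: ["b4", "b5"]

Analysis:
idom tree: b1←b0 b2←b1 b3←b1 b4←b0 b5←b0 b6←b4 b7←b0
Dom∩ at merges:
  b3: preds {b1,b2}: {b0,b1} ∩ {b0,b1,b2} = {b0,b1}; idom=b1
  b4: preds {b0,b2,b3}: {b0} ∩ {b0,b1,b2} ∩ {b0,b1,b3} = {b0}; idom=b0
  b5: preds {b2,b4}: {b0,b1,b2} ∩ {b0,b4} = {b0}; idom=b0
  b7: preds {b4,b5,b6}: {b0,b4} ∩ {b0,b5} ∩ {b0,b4,b6} = {b0}; idom=b0

DF walk-up:
  join b3 pred b1: · stop@b1
  join b3 pred b2: b2 stop@b1
  join b4 pred b0: · stop@b0
  join b4 pred b2: b2→b1 stop@b0
  join b4 pred b3: b3→b1 stop@b0
  join b5 pred b2: b2→b1 stop@b0
  join b5 pred b4: b4 stop@b0
  join b7 pred b4: b4 stop@b0
  join b7 pred b5: b5 stop@b0
  join b7 pred b6: b6→b4 stop@b0
  DF(b0)=∅
  DF(b1)={b4,b5}
  DF(b2)={b3,b4,b5}
  DF(b3)={b4}
  DF(b4)={b5,b7}
  DF(b5)={b7}
  DF(b6)={b7}
  DF(b7)=∅

DF(b1) = ["b4", "b5"]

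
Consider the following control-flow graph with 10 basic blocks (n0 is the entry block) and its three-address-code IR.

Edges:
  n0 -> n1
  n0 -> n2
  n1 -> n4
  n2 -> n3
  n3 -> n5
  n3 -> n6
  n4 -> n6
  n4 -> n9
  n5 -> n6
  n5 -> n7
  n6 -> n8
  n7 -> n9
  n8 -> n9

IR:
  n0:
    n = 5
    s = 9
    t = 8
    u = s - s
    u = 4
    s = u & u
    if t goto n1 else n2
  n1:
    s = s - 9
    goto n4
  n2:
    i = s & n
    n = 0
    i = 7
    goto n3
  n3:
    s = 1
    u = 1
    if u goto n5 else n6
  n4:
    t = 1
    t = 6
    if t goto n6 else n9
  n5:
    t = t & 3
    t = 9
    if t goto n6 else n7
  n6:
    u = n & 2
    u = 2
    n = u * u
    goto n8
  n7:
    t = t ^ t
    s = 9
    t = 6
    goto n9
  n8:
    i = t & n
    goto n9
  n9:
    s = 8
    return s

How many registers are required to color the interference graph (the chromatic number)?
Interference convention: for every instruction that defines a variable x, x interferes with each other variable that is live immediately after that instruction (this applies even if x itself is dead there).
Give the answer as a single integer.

def/use:
  n0: def={n,s,t,u} ue=∅
  n1: def={s} ue={s}
  n2: def={i,n} ue={n,s}
  n3: def={s,u} ue=∅
  n4: def={t} ue=∅
  n5: def={t} ue={t}
  n6: def={n,u} ue={n}
  n7: def={s,t} ue={t}
  n8: def={i} ue={n,t}
  n9: def={s} ue=∅

Liveness:
  n0 li=∅ lo={n,s,t}
  n1 li={n,s} lo={n}
  n2 li={n,s,t} lo={n,t}
  n3 li={n,t} lo={n,t}
  n4 li={n} lo={n,t}
  n5 li={n,t} lo={n,t}
  n6 li={n,t} lo={n,t}
  n7 li={t} lo=∅
  n8 li={n,t} lo=∅
  n9 li=∅ lo=∅

Interfere edges:
  i: {n,t}
  n: {i,s,t,u}
  s: {n,t}
  t: {i,n,s,u}
  u: {n,t}

Registers:
  clique {i,n,t} ⇒ need ≥ 3
  3-colouring: R0={n}  R1={t}  R2={i,s,u}
  χ = 3

Answer: 3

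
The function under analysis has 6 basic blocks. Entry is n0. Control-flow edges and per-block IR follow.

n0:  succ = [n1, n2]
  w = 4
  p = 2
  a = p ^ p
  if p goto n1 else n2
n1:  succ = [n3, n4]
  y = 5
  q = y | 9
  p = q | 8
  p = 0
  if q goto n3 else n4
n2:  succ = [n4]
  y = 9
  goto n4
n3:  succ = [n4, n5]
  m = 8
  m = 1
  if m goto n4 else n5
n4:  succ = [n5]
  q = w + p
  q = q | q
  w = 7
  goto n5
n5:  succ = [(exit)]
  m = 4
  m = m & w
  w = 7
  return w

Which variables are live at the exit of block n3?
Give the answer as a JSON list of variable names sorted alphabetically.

Answer: ["p", "w"]

Analysis:
Block summaries:
  n0 def {a,p,w} use ∅
  n1 def {p,q,y} use ∅
  n2 def {y} use ∅
  n3 def {m} use ∅
  n4 def {q,w} use {p,w}
  n5 def {m,w} use {w}

Live sets:
  n0 li=∅ lo={p,w}
  n1 li={w} lo={p,w}
  n2 li={p,w} lo={p,w}
  n3 li={p,w} lo={p,w}
  n4 li={p,w} lo={w}
  n5 li={w} lo=∅

live-out(n3) = ["p", "w"]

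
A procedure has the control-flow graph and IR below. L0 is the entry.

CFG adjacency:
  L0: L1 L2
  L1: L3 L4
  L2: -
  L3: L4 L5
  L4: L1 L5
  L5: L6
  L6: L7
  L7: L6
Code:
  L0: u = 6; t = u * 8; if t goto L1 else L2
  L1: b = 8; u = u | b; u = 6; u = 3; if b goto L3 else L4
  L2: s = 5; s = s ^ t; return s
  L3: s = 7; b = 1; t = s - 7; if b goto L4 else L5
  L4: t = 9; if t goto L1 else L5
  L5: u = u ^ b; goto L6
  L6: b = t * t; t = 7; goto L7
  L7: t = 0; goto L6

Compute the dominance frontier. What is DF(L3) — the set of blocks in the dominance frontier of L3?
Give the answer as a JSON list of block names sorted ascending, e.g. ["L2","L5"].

idom tree: L1←L0 L2←L0 L3←L1 L4←L1 L5←L1 L6←L5 L7←L6
Join-block Dom:
  L1: preds {L0,L4}: {L0} ∩ {L0,L1,L4} = {L0}; idom=L0
  L4: preds {L1,L3}: {L0,L1} ∩ {L0,L1,L3} = {L0,L1}; idom=L1
  L5: preds {L3,L4}: {L0,L1,L3} ∩ {L0,L1,L4} = {L0,L1}; idom=L1
  L6: preds {L5,L7}: {L0,L1,L5} ∩ {L0,L1,L5,L6,L7} = {L0,L1,L5}; idom=L5

Frontier:
  join L1 pred L0: · stop@L0
  join L1 pred L4: L4→L1 stop@L0
  join L4 pred L1: · stop@L1
  join L4 pred L3: L3 stop@L1
  join L5 pred L3: L3 stop@L1
  join L5 pred L4: L4 stop@L1
  join L6 pred L5: · stop@L5
  join L6 pred L7: L7→L6 stop@L5
  DF(L0)=∅
  DF(L1)={L1}
  DF(L2)=∅
  DF(L3)={L4,L5}
  DF(L4)={L1,L5}
  DF(L5)=∅
  DF(L6)={L6}
  DF(L7)={L6}

DF(L3) = ["L4", "L5"]

Answer: ["L4", "L5"]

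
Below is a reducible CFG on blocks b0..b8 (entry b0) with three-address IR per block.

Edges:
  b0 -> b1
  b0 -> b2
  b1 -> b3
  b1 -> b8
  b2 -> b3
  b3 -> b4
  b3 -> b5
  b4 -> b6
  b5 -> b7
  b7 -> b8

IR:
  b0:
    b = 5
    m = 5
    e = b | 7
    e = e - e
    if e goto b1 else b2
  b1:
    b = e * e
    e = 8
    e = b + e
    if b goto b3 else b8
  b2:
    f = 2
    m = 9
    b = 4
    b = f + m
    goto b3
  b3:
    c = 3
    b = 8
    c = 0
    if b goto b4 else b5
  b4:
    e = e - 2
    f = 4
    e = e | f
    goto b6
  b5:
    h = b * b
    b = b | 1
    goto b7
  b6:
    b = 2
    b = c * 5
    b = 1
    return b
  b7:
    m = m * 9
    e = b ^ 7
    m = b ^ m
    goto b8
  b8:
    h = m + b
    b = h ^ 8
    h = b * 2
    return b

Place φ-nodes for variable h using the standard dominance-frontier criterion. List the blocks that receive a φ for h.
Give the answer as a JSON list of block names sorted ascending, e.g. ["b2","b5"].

Answer: ["b8"]

Working:
idom tree: b1←b0 b2←b0 b3←b0 b4←b3 b5←b3 b6←b4 b7←b5 b8←b0
Join-block Dom:
  b3: preds {b1,b2}: {b0,b1} ∩ {b0,b2} = {b0}; idom=b0
  b8: preds {b1,b7}: {b0,b1} ∩ {b0,b3,b5,b7} = {b0}; idom=b0

DF derivation:
  b3←b1: walk b1 to b0
  b3←b2: walk b2 to b0
  b8←b1: walk b1 to b0
  b8←b7: walk b7→b5→b3 to b0
  DF(b0)=∅
  DF(b1)={b3,b8}
  DF(b2)={b3}
  DF(b3)={b8}
  DF(b4)=∅
  DF(b5)={b8}
  DF(b6)=∅
  DF(b7)={b8}
  DF(b8)=∅

φ for h: defs {b5,b8}
  DF⁺ = {b8}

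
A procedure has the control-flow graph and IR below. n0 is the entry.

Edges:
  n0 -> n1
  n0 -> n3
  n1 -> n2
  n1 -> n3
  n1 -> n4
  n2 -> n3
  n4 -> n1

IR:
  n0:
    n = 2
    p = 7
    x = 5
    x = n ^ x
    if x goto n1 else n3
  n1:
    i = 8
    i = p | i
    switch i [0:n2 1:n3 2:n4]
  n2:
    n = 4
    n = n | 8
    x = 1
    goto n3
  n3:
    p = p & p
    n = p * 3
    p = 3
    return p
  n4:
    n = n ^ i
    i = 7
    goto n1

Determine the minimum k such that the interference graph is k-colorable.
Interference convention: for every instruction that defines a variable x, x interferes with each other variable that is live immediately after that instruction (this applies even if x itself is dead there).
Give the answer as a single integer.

Block summaries:
  n0: def={n,p,x} ue=∅
  n1: def={i} ue={p}
  n2: def={n,x} ue=∅
  n3: def={n,p} ue={p}
  n4: def={i,n} ue={i,n}

Backward fixpoint:
  n0 li=∅ lo={n,p}
  n1 li={n,p} lo={i,n,p}
  n2 li={p} lo={p}
  n3 li={p} lo=∅
  n4 li={i,n,p} lo={n,p}

Interference:
  i: {n,p}
  n: {i,p,x}
  p: {i,n,x}
  x: {n,p}

Colouring:
  {i,n,p} pairwise interfere (3-clique) ⇒ χ ≥ 3
  3-colouring: c0={n}  c1={p}  c2={i,x}
  χ = 3

Answer: 3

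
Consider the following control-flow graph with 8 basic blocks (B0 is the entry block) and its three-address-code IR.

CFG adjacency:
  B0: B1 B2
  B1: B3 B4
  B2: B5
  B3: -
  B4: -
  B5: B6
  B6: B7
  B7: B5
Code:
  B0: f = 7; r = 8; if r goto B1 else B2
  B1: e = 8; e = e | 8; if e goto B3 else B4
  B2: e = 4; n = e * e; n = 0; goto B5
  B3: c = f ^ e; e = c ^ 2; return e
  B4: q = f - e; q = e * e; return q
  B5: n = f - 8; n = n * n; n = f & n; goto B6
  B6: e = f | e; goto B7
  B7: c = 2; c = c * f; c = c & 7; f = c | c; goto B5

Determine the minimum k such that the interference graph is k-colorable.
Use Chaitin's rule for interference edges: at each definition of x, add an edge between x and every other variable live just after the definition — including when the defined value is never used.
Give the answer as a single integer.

Per-block:
  B0 def {f,r} use ∅
  B1 def {e} use ∅
  B2 def {e,n} use ∅
  B3 def {c,e} use {e,f}
  B4 def {q} use {e,f}
  B5 def {n} use {f}
  B6 def {e} use {e,f}
  B7 def {c,f} use {f}

Live sets:
  B0: in=∅ out={f}
  B1: in={f} out={e,f}
  B2: in={f} out={e,f}
  B3: in={e,f} out=∅
  B4: in={e,f} out=∅
  B5: in={e,f} out={e,f}
  B6: in={e,f} out={e,f}
  B7: in={e,f} out={e,f}

Conflict graph:
  c: {e,f}
  e: {c,f,n,q}
  f: {c,e,n,r}
  n: {e,f}
  q: {e}
  r: {f}

Colouring:
  clique {c,e,f} ⇒ need ≥ 3
  3-colouring: c0={e,r}  c1={f,q}  c2={c,n}
  χ = 3

Answer: 3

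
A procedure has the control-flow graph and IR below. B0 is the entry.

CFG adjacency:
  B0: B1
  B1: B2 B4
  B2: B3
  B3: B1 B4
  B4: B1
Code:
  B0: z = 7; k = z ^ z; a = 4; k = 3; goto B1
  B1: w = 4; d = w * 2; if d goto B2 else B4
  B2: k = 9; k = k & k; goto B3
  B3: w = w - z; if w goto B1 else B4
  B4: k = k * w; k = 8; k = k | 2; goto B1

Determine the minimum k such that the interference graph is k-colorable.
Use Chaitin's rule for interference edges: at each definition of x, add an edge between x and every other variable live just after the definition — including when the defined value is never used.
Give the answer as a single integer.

Per-block:
  B0 def {a,k,z} use ∅
  B1 def {d,w} use ∅
  B2 def {k} use ∅
  B3 def {w} use {w,z}
  B4 def {k} use {k,w}

Backward fixpoint:
  live B0: ∅→{k,z}
  live B1: {k,z}→{k,w,z}
  live B2: {w,z}→{k,w,z}
  live B3: {k,w,z}→{k,w,z}
  live B4: {k,w,z}→{k,z}

Interfere edges:
  a↔{z}
  d↔{k,w,z}
  k↔{d,w,z}
  w↔{d,k,z}
  z↔{a,d,k,w}

Registers:
  clique {d,k,w,z} ⇒ need ≥ 4
  4-colouring: r0={z}  r1={a,d}  r2={k}  r3={w}
  χ = 4

Answer: 4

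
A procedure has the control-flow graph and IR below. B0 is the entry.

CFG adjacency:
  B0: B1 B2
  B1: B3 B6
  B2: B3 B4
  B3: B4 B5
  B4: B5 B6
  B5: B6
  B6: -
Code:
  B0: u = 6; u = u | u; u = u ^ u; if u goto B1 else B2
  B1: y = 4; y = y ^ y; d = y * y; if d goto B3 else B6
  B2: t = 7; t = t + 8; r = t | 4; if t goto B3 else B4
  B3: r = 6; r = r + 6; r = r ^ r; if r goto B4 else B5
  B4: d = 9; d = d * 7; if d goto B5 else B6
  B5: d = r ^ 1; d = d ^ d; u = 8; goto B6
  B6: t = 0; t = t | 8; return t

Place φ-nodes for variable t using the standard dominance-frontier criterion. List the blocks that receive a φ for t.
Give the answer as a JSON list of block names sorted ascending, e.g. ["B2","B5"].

idom tree: B1←B0 B2←B0 B3←B0 B4←B0 B5←B0 B6←B0
Dom∩ at merges:
  B3: preds {B1,B2}: {B0,B1} ∩ {B0,B2} = {B0}; idom=B0
  B4: preds {B2,B3}: {B0,B2} ∩ {B0,B3} = {B0}; idom=B0
  B5: preds {B3,B4}: {B0,B3} ∩ {B0,B4} = {B0}; idom=B0
  B6: preds {B1,B4,B5}: {B0,B1} ∩ {B0,B4} ∩ {B0,B5} = {B0}; idom=B0

DF derivation:
  join B3 pred B1: B1 stop@B0
  join B3 pred B2: B2 stop@B0
  join B4 pred B2: B2 stop@B0
  join B4 pred B3: B3 stop@B0
  join B5 pred B3: B3 stop@B0
  join B5 pred B4: B4 stop@B0
  join B6 pred B1: B1 stop@B0
  join B6 pred B4: B4 stop@B0
  join B6 pred B5: B5 stop@B0
  DF(B0)=∅
  DF(B1)={B3,B6}
  DF(B2)={B3,B4}
  DF(B3)={B4,B5}
  DF(B4)={B5,B6}
  DF(B5)={B6}
  DF(B6)=∅

φ for t: defs {B2,B6}
  DF⁺ = {B3,B4,B5,B6}

Answer: ["B3", "B4", "B5", "B6"]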